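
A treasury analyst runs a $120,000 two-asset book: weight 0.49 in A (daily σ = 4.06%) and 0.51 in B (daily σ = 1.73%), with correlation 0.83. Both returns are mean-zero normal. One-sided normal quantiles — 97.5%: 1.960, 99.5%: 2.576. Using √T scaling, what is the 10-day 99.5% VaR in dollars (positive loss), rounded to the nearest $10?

$27,040

σ_p = √(0.49²·4.06² + 0.51²·1.73² + 2·0.83·0.49·0.51·4.06·1.73) = 2.766%.
σ_{10d} = 2.766% × √10 = 8.747%.
VaR = 2.576 × 8.747% = 22.532%; on $120,000 that is $27,038.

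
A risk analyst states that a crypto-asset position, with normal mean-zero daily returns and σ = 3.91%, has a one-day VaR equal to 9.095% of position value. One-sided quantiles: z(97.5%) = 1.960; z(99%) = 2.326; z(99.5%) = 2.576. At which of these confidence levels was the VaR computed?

Implied z = VaR/σ = 9.095 / 3.91 = 2.326.
This matches z(99%) = 2.326.

99%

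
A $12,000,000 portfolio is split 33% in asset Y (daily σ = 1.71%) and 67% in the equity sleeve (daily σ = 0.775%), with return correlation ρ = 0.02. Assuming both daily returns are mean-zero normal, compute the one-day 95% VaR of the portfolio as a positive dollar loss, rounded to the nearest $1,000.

σ_p² = 0.33²·1.71² + 0.67²·0.775² + 2·0.02·0.33·0.67·1.71·0.775 = 0.5998 (%²).
σ_p = √0.5998 = 0.774%.
At 95%, z = 1.645.
VaR = 1.645 × 0.774% = 1.273%; on $12,000,000 that is $152,760.

$153,000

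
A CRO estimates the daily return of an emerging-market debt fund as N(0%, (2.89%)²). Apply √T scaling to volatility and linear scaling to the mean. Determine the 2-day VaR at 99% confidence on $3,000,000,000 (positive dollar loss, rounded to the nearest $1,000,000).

$285,000,000

At 99%, z = 2.326.
σ_{2d} = 2.89% × √2 = 4.087%.
VaR = 2.326 × 4.087% = 9.506%.
On $3,000,000,000: 0.09506 × $3,000,000,000 = $285,180,000.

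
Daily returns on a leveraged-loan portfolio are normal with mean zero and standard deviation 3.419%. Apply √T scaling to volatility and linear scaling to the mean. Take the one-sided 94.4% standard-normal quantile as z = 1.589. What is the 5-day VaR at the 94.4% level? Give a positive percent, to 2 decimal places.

12.15%

σ_{5d} = 3.419% × √5 = 7.645%.
VaR = 1.589 × 7.645% = 12.148%.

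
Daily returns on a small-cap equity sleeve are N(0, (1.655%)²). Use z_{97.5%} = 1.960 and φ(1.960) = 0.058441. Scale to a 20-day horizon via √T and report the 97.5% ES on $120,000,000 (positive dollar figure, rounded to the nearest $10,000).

$20,760,000

σ_{20d} = 1.655% × √20 = 7.401%.
ES multiplier = φ(z)/(1−α) = 0.058441/0.025 = 2.338.
ES = 7.401% × 2.338 = 17.304%; on $120,000,000: $20,764,800.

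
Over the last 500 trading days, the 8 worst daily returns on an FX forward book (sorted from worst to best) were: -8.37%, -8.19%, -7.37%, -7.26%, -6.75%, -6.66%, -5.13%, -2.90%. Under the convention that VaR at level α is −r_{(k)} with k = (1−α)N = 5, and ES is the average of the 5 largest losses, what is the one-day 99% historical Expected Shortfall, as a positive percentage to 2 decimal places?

7.59%

The 5 worst returns sum to -37.94%.
ES = −(-37.94%) / 5 = 7.588% ≈ 7.59%.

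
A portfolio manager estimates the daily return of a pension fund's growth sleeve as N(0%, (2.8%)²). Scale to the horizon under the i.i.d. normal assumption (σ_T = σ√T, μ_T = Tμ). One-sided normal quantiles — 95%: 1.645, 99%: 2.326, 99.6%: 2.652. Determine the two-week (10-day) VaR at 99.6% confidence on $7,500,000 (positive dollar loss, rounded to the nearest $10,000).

$1,760,000

σ_{10d} = 2.8% × √10 = 8.854%.
VaR = 2.652 × 8.854% = 23.481%.
On $7,500,000: 0.23481 × $7,500,000 = $1,761,075.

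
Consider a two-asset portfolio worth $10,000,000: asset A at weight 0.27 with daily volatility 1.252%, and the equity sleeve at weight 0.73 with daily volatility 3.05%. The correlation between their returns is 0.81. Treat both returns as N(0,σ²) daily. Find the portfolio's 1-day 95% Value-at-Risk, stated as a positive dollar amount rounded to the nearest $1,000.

$413,000

σ_p² = 0.27²·1.252² + 0.73²·3.05² + 2·0.81·0.27·0.73·1.252·3.05 = 6.2909 (%²).
σ_p = √6.2909 = 2.508%.
At 95%, z = 1.645.
VaR = 1.645 × 2.508% = 4.126%; on $10,000,000 that is $412,600.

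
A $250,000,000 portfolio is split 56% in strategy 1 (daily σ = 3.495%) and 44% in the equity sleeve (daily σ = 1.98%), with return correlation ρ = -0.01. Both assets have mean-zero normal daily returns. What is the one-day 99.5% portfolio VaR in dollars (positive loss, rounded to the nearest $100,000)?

σ_p² = 0.56²·3.495² + 0.44²·1.98² + 2·-0.01·0.56·0.44·3.495·1.98 = 4.5555 (%²).
σ_p = √4.5555 = 2.134%.
At 99.5%, z = 2.576.
VaR = 2.576 × 2.134% = 5.497%; on $250,000,000 that is $13,742,500.

$13,700,000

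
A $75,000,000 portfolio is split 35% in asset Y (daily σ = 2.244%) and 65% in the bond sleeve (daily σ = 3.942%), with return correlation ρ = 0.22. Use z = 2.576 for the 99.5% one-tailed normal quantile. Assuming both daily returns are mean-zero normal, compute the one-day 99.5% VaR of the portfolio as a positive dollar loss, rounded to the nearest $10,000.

σ_p² = 0.35²·2.244² + 0.65²·3.942² + 2·0.22·0.35·0.65·2.244·3.942 = 8.0677 (%²).
σ_p = √8.0677 = 2.840%.
VaR = 2.576 × 2.840% = 7.316%; on $75,000,000 that is $5,487,000.

$5,490,000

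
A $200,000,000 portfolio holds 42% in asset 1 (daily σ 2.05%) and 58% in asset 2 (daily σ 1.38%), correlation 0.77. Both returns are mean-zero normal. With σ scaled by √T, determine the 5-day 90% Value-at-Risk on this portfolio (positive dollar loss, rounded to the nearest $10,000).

$8,960,000

σ_p = √(0.42²·2.05² + 0.58²·1.38² + 2·0.77·0.42·0.58·2.05·1.38) = 1.563%.
σ_{5d} = 1.563% × √5 = 3.495%.
z(90%) = 1.282.
VaR = 1.282 × 3.495% = 4.481%; on $200,000,000 that is $8,962,000.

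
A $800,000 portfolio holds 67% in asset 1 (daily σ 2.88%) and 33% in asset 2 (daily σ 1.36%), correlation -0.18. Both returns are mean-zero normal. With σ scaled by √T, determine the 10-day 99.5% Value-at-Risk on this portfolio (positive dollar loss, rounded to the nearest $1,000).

σ_p = √(0.67²·2.88² + 0.33²·1.36² + 2·-0.18·0.67·0.33·2.88·1.36) = 1.901%.
σ_{10d} = 1.901% × √10 = 6.011%.
z(99.5%) = 2.576.
VaR = 2.576 × 6.011% = 15.484%; on $800,000 that is $123,872.

$124,000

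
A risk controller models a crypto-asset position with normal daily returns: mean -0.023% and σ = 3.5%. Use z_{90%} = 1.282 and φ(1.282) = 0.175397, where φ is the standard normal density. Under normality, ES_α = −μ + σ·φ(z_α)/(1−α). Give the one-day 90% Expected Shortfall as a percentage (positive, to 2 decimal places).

Tail multiplier: φ(z)/(1−α) = 0.175397 / 0.1 = 1.754.
ES = −(-0.023%) + 3.5% × 1.754 = 6.162%.

6.16%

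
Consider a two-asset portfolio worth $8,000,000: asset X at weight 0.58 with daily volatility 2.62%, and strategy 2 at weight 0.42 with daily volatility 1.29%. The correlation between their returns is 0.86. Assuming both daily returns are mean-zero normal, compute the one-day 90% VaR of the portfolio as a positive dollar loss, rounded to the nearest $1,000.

$206,000

σ_p² = 0.58²·2.62² + 0.42²·1.29² + 2·0.86·0.58·0.42·2.62·1.29 = 4.0188 (%²).
σ_p = √4.0188 = 2.005%.
At 90%, z = 1.282.
VaR = 1.282 × 2.005% = 2.570%; on $8,000,000 that is $205,600.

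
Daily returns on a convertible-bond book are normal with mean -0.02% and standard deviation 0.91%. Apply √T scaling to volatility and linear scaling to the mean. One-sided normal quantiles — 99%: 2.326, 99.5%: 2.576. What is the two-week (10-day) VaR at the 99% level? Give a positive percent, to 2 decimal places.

σ_{10d} = 0.91% × √10 = 2.878%; μ_{10d} = 10 × -0.02% = -0.200%.
VaR = −(-0.200%) + 2.326 × 2.878% = 6.894%.

6.89%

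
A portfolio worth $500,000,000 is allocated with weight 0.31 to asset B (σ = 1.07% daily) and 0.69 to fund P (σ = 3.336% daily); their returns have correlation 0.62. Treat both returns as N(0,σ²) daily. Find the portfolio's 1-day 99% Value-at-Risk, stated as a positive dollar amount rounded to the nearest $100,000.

$29,300,000

σ_p² = 0.31²·1.07² + 0.69²·3.336² + 2·0.62·0.31·0.69·1.07·3.336 = 6.3553 (%²).
σ_p = √6.3553 = 2.521%.
At 99%, z = 2.326.
VaR = 2.326 × 2.521% = 5.864%; on $500,000,000 that is $29,320,000.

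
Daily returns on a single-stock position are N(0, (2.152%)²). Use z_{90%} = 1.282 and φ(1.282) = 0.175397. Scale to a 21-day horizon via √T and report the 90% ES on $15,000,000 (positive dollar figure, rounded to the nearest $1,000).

$2,595,000

σ_{21d} = 2.152% × √21 = 9.862%.
ES multiplier = φ(z)/(1−α) = 0.175397/0.1 = 1.754.
ES = 9.862% × 1.754 = 17.298%; on $15,000,000: $2,594,700.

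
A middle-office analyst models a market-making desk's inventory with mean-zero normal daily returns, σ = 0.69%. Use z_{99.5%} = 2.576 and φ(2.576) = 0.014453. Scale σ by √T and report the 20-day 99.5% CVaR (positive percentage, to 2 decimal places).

8.92%

σ_{20d} = 0.69% × √20 = 3.086%.
ES multiplier = φ(z)/(1−α) = 0.014453/0.005 = 2.891.
ES = 3.086% × 2.891 = 8.922%.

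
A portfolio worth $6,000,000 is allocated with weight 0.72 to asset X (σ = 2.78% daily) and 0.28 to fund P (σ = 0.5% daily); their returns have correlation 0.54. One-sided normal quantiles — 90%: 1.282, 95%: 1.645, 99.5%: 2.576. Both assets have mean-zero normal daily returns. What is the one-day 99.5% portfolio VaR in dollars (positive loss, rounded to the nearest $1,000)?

$322,000

σ_p² = 0.72²·2.78² + 0.28²·0.5² + 2·0.54·0.72·0.28·2.78·0.5 = 4.3286 (%²).
σ_p = √4.3286 = 2.081%.
VaR = 2.576 × 2.081% = 5.361%; on $6,000,000 that is $321,660.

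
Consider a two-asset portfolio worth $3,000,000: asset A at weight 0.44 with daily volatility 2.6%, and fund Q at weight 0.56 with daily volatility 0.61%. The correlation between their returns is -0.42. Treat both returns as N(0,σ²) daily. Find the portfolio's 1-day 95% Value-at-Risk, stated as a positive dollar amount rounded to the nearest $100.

σ_p² = 0.44²·2.6² + 0.56²·0.61² + 2·-0.42·0.44·0.56·2.6·0.61 = 1.0972 (%²).
σ_p = √1.0972 = 1.047%.
At 95%, z = 1.645.
VaR = 1.645 × 1.047% = 1.722%; on $3,000,000 that is $51,660.

$51,700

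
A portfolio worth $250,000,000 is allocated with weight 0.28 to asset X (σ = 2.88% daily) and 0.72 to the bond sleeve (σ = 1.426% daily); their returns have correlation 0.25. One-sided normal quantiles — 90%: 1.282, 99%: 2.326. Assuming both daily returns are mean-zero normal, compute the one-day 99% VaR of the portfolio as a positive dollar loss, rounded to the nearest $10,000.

σ_p² = 0.28²·2.88² + 0.72²·1.426² + 2·0.25·0.28·0.72·2.88·1.426 = 2.1184 (%²).
σ_p = √2.1184 = 1.455%.
VaR = 2.326 × 1.455% = 3.384%; on $250,000,000 that is $8,460,000.

$8,460,000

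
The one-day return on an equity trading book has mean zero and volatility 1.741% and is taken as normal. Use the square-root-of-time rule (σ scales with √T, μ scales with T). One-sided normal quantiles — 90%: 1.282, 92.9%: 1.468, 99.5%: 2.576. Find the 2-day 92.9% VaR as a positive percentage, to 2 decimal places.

σ_{2d} = 1.741% × √2 = 2.462%.
VaR = 1.468 × 2.462% = 3.614%.

3.61%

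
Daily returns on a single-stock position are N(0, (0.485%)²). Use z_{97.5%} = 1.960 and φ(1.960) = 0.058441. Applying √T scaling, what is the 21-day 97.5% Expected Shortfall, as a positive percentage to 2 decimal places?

5.20%

σ_{21d} = 0.485% × √21 = 2.223%.
ES multiplier = φ(z)/(1−α) = 0.058441/0.025 = 2.338.
ES = 2.223% × 2.338 = 5.197%.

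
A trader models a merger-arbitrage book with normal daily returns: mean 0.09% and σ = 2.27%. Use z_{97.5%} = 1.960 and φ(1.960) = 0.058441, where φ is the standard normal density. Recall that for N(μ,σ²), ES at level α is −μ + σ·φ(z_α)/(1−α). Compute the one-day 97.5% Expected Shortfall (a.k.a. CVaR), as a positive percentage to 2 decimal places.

Tail multiplier: φ(z)/(1−α) = 0.058441 / 0.025 = 2.338.
ES = −(0.09%) + 2.27% × 2.338 = 5.217%.

5.22%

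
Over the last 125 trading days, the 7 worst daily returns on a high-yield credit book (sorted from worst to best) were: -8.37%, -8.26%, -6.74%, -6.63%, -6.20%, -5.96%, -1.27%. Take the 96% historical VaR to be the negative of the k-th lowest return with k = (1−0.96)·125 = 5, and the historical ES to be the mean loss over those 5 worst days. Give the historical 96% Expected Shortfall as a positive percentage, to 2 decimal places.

The 5 worst returns sum to -36.20%.
ES = −(-36.20%) / 5 = 7.24%.

7.24%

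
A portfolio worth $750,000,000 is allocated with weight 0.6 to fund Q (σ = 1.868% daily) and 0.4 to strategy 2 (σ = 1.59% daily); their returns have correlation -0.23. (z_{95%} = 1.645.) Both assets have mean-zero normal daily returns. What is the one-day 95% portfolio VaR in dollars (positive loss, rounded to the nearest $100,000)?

$14,200,000

σ_p² = 0.6²·1.868² + 0.4²·1.59² + 2·-0.23·0.6·0.4·1.868·1.59 = 1.3328 (%²).
σ_p = √1.3328 = 1.154%.
VaR = 1.645 × 1.154% = 1.898%; on $750,000,000 that is $14,235,000.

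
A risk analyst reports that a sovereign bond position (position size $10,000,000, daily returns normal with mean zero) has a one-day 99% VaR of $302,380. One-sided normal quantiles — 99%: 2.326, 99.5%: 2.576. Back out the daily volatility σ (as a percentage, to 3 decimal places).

1.300%

VaR as a fraction: $302,380 / $10,000,000 = 3.024%.
σ = VaR / z = 3.024% / 2.326 = 1.300%.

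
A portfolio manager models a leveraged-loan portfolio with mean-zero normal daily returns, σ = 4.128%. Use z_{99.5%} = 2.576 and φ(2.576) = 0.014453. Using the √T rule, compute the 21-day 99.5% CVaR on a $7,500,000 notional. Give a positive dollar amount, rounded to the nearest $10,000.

σ_{21d} = 4.128% × √21 = 18.917%.
ES multiplier = φ(z)/(1−α) = 0.014453/0.005 = 2.891.
ES = 18.917% × 2.891 = 54.689%; on $7,500,000: $4,101,675.

$4,100,000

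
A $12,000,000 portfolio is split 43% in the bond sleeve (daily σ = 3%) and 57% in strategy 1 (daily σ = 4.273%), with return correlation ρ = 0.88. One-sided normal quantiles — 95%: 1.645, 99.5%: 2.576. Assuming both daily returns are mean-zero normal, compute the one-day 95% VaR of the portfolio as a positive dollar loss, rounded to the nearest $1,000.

$715,000

σ_p² = 0.43²·3² + 0.57²·4.273² + 2·0.88·0.43·0.57·3·4.273 = 13.1261 (%²).
σ_p = √13.1261 = 3.623%.
VaR = 1.645 × 3.623% = 5.960%; on $12,000,000 that is $715,200.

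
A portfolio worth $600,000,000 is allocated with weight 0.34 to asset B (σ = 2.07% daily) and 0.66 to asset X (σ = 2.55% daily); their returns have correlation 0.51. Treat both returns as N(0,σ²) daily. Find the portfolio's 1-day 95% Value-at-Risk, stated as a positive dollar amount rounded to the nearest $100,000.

$21,000,000

σ_p² = 0.34²·2.07² + 0.66²·2.55² + 2·0.51·0.34·0.66·2.07·2.55 = 4.5360 (%²).
σ_p = √4.5360 = 2.130%.
At 95%, z = 1.645.
VaR = 1.645 × 2.130% = 3.504%; on $600,000,000 that is $21,024,000.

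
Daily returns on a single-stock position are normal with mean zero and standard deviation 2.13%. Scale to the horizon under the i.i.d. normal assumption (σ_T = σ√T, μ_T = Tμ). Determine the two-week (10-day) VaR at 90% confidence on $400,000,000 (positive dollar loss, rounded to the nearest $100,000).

$34,500,000

At 90%, z = 1.282.
σ_{10d} = 2.13% × √10 = 6.736%.
VaR = 1.282 × 6.736% = 8.636%.
On $400,000,000: 0.08636 × $400,000,000 = $34,544,000.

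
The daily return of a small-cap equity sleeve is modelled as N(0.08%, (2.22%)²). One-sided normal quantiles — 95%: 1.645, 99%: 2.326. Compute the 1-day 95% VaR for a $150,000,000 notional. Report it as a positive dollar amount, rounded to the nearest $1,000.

VaR = −μ + z·σ = −(0.08%) + 1.645 × 2.22% = 3.572%.
On $150,000,000: 0.03572 × $150,000,000 = $5,358,000.

$5,358,000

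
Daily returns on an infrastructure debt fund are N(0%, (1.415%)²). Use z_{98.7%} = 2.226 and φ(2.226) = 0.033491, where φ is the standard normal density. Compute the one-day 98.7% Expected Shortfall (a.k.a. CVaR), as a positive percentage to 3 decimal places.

Tail multiplier: φ(z)/(1−α) = 0.033491 / 0.013 = 2.576.
ES = 1.415% × 2.576 = 3.645%.

3.645%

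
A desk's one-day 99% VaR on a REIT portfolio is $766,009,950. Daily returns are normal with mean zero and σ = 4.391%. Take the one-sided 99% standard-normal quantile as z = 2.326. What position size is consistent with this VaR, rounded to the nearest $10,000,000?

VaR as a fraction of value: z·σ = 2.326 × 4.391% = 10.2135%.
Position = $766,009,950 / 0.102135 = $7,500,000,000.

$7,500,000,000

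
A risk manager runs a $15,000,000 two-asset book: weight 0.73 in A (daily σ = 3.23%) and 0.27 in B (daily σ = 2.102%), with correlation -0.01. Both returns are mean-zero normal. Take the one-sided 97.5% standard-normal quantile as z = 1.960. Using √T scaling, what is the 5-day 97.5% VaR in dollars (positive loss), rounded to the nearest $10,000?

$1,590,000

σ_p = √(0.73²·3.23² + 0.27²·2.102² + 2·-0.01·0.73·0.27·3.23·2.102) = 2.420%.
σ_{5d} = 2.420% × √5 = 5.411%.
VaR = 1.960 × 5.411% = 10.606%; on $15,000,000 that is $1,590,900.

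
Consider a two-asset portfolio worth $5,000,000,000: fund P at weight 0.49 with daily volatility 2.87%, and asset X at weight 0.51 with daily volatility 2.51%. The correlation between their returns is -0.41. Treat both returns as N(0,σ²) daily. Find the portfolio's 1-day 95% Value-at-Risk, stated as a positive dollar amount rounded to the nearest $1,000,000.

σ_p² = 0.49²·2.87² + 0.51²·2.51² + 2·-0.41·0.49·0.51·2.87·2.51 = 2.1402 (%²).
σ_p = √2.1402 = 1.463%.
At 95%, z = 1.645.
VaR = 1.645 × 1.463% = 2.407%; on $5,000,000,000 that is $120,350,000.

$120,000,000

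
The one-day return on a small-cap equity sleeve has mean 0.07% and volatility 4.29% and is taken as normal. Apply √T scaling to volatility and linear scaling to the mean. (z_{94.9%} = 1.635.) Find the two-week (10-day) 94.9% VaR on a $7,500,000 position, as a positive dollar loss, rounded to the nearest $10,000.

$1,610,000

σ_{10d} = 4.29% × √10 = 13.566%; μ_{10d} = 10 × 0.07% = 0.700%.
VaR = −(0.700%) + 1.635 × 13.566% = 21.480%.
On $7,500,000: 0.21480 × $7,500,000 = $1,611,000.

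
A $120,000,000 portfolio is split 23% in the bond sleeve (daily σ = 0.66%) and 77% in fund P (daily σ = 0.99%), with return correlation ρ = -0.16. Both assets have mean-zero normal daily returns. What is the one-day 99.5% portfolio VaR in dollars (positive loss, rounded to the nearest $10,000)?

$2,330,000

σ_p² = 0.23²·0.66² + 0.77²·0.99² + 2·-0.16·0.23·0.77·0.66·0.99 = 0.5671 (%²).
σ_p = √0.5671 = 0.753%.
At 99.5%, z = 2.576.
VaR = 2.576 × 0.753% = 1.940%; on $120,000,000 that is $2,328,000.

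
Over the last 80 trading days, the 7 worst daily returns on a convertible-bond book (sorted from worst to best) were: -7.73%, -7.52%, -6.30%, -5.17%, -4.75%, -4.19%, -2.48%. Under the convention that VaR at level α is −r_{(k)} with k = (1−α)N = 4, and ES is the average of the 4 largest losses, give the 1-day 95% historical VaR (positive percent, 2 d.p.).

5.17%

k = 4; the 4th lowest return is -5.17%, so VaR = 5.17%.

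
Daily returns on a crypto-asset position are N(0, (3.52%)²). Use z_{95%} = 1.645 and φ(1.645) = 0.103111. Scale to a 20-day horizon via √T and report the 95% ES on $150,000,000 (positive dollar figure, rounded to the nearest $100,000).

$48,700,000

σ_{20d} = 3.52% × √20 = 15.742%.
ES multiplier = φ(z)/(1−α) = 0.103111/0.05 = 2.062.
ES = 15.742% × 2.062 = 32.460%; on $150,000,000: $48,690,000.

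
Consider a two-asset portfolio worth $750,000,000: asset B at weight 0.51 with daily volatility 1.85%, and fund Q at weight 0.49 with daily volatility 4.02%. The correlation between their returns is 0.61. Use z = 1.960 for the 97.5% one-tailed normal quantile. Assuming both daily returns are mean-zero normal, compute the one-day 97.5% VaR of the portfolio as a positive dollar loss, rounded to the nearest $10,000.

$39,000,000

σ_p² = 0.51²·1.85² + 0.49²·4.02² + 2·0.61·0.51·0.49·1.85·4.02 = 7.0377 (%²).
σ_p = √7.0377 = 2.653%.
VaR = 1.960 × 2.653% = 5.200%; on $750,000,000 that is $39,000,000.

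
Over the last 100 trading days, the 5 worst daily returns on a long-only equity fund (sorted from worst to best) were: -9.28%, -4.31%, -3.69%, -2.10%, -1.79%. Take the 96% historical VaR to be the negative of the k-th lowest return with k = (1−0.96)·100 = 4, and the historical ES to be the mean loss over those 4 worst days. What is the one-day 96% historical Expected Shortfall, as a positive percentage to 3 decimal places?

4.845%

The 4 worst returns sum to -19.38%.
ES = −(-19.38%) / 4 = 4.845%.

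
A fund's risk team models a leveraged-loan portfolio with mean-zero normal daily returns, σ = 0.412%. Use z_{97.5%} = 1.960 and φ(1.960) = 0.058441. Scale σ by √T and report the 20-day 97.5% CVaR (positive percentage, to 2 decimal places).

4.31%

σ_{20d} = 0.412% × √20 = 1.843%.
ES multiplier = φ(z)/(1−α) = 0.058441/0.025 = 2.338.
ES = 1.843% × 2.338 = 4.309%.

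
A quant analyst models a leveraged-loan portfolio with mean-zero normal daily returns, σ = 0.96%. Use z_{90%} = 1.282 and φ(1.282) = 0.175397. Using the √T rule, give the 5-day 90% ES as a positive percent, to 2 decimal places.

3.77%

σ_{5d} = 0.96% × √5 = 2.147%.
ES multiplier = φ(z)/(1−α) = 0.175397/0.1 = 1.754.
ES = 2.147% × 1.754 = 3.766%.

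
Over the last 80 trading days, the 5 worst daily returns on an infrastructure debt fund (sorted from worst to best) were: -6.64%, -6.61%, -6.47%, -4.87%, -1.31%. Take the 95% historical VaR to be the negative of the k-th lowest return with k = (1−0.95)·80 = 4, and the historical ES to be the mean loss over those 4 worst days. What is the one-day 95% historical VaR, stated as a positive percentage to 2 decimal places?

4.87%

k = 4; the 4th lowest return is -4.87%, so VaR = 4.87%.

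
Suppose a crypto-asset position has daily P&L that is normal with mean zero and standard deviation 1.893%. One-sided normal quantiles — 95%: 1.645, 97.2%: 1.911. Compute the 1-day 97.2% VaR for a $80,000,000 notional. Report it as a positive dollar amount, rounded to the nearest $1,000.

VaR = z·σ = 1.911 × 1.893% = 3.618%.
On $80,000,000: 0.03618 × $80,000,000 = $2,894,400.

$2,894,000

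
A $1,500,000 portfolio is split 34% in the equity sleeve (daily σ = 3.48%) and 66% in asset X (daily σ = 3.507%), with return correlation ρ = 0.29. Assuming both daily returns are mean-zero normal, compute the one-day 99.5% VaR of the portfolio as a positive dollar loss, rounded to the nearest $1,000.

$112,000

σ_p² = 0.34²·3.48² + 0.66²·3.507² + 2·0.29·0.34·0.66·3.48·3.507 = 8.3458 (%²).
σ_p = √8.3458 = 2.889%.
At 99.5%, z = 2.576.
VaR = 2.576 × 2.889% = 7.442%; on $1,500,000 that is $111,630.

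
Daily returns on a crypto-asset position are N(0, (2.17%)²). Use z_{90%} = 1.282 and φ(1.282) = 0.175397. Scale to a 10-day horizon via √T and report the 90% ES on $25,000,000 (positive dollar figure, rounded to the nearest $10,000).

$3,010,000

σ_{10d} = 2.17% × √10 = 6.862%.
ES multiplier = φ(z)/(1−α) = 0.175397/0.1 = 1.754.
ES = 6.862% × 1.754 = 12.036%; on $25,000,000: $3,009,000.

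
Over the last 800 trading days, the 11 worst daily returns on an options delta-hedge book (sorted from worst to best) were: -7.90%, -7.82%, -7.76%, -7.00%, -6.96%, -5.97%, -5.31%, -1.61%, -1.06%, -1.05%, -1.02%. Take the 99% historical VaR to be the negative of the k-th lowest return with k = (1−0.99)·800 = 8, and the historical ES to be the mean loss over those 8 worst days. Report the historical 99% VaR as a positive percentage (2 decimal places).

1.61%

k = 8; the 8th lowest return is -1.61%, so VaR = 1.61%.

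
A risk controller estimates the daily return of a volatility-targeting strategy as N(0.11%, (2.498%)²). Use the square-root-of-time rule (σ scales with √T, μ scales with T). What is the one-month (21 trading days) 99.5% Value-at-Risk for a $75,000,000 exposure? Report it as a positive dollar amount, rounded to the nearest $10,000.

At 99.5%, z = 2.576.
σ_{21d} = 2.498% × √21 = 11.447%; μ_{21d} = 21 × 0.11% = 2.310%.
VaR = −(2.310%) + 2.576 × 11.447% = 27.177%.
On $75,000,000: 0.27177 × $75,000,000 = $20,382,750.

$20,380,000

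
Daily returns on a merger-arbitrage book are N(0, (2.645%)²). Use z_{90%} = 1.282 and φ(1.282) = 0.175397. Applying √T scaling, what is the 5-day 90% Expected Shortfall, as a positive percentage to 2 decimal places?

10.37%

σ_{5d} = 2.645% × √5 = 5.914%.
ES multiplier = φ(z)/(1−α) = 0.175397/0.1 = 1.754.
ES = 5.914% × 1.754 = 10.373%.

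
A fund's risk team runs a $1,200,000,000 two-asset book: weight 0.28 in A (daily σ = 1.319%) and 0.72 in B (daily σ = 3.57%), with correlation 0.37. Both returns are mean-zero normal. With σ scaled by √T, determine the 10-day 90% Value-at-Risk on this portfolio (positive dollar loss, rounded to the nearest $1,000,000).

$133,000,000

σ_p = √(0.28²·1.319² + 0.72²·3.57² + 2·0.37·0.28·0.72·1.319·3.57) = 2.729%.
σ_{10d} = 2.729% × √10 = 8.630%.
z(90%) = 1.282.
VaR = 1.282 × 8.630% = 11.064%; on $1,200,000,000 that is $132,768,000.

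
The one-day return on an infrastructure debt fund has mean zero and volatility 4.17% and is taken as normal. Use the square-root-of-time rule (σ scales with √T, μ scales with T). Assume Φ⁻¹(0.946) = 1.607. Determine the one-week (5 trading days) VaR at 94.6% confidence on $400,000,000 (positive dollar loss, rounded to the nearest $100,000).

$59,900,000

σ_{5d} = 4.17% × √5 = 9.324%.
VaR = 1.607 × 9.324% = 14.984%.
On $400,000,000: 0.14984 × $400,000,000 = $59,936,000.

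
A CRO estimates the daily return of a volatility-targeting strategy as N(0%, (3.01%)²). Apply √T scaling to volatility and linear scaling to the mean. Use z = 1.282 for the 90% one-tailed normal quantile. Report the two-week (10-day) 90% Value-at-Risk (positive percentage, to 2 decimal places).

σ_{10d} = 3.01% × √10 = 9.518%.
VaR = 1.282 × 9.518% = 12.202%.

12.20%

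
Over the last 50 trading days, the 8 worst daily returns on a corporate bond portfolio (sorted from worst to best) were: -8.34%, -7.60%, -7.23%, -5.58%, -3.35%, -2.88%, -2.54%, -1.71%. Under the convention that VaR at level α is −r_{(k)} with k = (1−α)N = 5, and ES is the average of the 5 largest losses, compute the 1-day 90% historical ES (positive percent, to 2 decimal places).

The 5 worst returns sum to -32.10%.
ES = −(-32.10%) / 5 = 6.42%.

6.42%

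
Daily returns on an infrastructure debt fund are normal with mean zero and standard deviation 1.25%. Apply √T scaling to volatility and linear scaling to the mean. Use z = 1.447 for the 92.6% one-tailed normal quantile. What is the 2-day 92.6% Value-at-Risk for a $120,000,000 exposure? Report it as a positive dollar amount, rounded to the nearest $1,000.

σ_{2d} = 1.25% × √2 = 1.768%.
VaR = 1.447 × 1.768% = 2.558%.
On $120,000,000: 0.02558 × $120,000,000 = $3,069,600.

$3,070,000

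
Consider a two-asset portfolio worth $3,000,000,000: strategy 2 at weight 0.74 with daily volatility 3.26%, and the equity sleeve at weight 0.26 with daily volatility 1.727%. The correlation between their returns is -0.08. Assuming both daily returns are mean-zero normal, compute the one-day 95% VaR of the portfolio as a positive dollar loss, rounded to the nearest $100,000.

$119,300,000

σ_p² = 0.74²·3.26² + 0.26²·1.727² + 2·-0.08·0.74·0.26·3.26·1.727 = 5.8480 (%²).
σ_p = √5.8480 = 2.418%.
At 95%, z = 1.645.
VaR = 1.645 × 2.418% = 3.978%; on $3,000,000,000 that is $119,340,000.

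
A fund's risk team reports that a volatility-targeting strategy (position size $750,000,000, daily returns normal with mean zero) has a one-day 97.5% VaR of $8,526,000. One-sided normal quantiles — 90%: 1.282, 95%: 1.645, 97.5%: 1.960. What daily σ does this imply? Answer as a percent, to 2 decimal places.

0.58%

VaR as a fraction: $8,526,000 / $750,000,000 = 1.137%.
σ = VaR / z = 1.137% / 1.960 = 0.580%.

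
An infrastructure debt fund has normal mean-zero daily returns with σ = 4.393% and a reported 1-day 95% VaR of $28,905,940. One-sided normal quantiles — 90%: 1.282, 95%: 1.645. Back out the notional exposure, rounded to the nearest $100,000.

$400,000,000

VaR as a fraction of value: z·σ = 1.645 × 4.393% = 7.22649%.
Position = $28,905,940 / 0.0722649 = $400,000,000.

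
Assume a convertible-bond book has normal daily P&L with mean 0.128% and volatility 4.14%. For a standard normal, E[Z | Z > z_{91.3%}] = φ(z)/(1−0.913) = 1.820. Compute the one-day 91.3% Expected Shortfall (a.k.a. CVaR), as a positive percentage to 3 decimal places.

ES = −(0.128%) + 4.14% × 1.820 = 7.407%.

7.407%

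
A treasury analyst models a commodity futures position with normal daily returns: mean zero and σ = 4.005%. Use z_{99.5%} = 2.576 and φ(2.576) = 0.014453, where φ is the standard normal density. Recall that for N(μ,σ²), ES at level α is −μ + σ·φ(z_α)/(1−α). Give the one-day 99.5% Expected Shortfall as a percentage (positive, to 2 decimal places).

Tail multiplier: φ(z)/(1−α) = 0.014453 / 0.005 = 2.891.
ES = 4.005% × 2.891 = 11.578%.

11.58%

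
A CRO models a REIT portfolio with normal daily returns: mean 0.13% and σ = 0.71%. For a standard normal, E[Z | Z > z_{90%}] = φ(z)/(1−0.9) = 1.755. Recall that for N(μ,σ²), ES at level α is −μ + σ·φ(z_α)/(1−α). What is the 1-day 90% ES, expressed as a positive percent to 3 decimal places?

1.116%

ES = −(0.13%) + 0.71% × 1.755 = 1.116%.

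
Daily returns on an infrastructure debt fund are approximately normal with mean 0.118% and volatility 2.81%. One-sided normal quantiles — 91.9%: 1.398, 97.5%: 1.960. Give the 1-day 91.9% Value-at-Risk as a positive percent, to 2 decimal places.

VaR = −μ + z·σ = −(0.118%) + 1.398 × 2.81% = 3.810%.

3.81%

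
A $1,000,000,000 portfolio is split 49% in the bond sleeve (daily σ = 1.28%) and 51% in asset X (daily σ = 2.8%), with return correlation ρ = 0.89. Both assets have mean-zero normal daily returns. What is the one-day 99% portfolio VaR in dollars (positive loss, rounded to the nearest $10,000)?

$46,680,000

σ_p² = 0.49²·1.28² + 0.51²·2.8² + 2·0.89·0.49·0.51·1.28·2.8 = 4.0268 (%²).
σ_p = √4.0268 = 2.007%.
At 99%, z = 2.326.
VaR = 2.326 × 2.007% = 4.668%; on $1,000,000,000 that is $46,680,000.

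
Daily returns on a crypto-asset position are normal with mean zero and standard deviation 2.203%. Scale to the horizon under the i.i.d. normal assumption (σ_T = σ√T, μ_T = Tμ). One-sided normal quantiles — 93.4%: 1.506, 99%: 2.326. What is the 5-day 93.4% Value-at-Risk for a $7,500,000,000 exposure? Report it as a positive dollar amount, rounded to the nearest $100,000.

σ_{5d} = 2.203% × √5 = 4.926%.
VaR = 1.506 × 4.926% = 7.419%.
On $7,500,000,000: 0.07419 × $7,500,000,000 = $556,425,000.

$556,400,000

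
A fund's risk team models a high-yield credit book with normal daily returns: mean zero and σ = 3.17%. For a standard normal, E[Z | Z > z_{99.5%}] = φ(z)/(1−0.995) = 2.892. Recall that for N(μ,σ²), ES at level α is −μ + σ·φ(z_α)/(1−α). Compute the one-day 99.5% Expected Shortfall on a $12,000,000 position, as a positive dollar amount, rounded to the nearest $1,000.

$1,100,000

ES = 3.17% × 2.892 = 9.168%.
On $12,000,000: 0.09168 × $12,000,000 = $1,100,160.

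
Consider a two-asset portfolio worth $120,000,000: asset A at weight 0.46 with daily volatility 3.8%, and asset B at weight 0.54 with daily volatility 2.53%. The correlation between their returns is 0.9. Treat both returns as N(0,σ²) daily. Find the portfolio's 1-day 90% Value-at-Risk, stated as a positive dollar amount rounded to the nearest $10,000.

σ_p² = 0.46²·3.8² + 0.54²·2.53² + 2·0.9·0.46·0.54·3.8·2.53 = 9.2206 (%²).
σ_p = √9.2206 = 3.037%.
At 90%, z = 1.282.
VaR = 1.282 × 3.037% = 3.893%; on $120,000,000 that is $4,671,600.

$4,670,000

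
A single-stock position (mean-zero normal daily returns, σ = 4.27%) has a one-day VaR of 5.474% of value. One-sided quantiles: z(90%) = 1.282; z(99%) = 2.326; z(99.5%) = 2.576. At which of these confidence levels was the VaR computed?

Implied z = VaR/σ = 5.474 / 4.27 = 1.282.
This matches z(90%) = 1.282.

90%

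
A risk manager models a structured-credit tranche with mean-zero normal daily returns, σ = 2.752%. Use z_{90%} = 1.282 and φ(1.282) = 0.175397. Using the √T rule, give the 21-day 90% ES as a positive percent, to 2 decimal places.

σ_{21d} = 2.752% × √21 = 12.611%.
ES multiplier = φ(z)/(1−α) = 0.175397/0.1 = 1.754.
ES = 12.611% × 1.754 = 22.120%.

22.12%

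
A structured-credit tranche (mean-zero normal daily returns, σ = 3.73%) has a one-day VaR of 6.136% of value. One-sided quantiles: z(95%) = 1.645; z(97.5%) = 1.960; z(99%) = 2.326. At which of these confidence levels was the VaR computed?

Implied z = VaR/σ = 6.136 / 3.73 = 1.645.
This matches z(95%) = 1.645.

95%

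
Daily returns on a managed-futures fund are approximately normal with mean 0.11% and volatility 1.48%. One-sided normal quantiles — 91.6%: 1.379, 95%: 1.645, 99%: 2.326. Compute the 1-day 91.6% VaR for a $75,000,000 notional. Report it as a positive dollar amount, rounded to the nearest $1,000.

VaR = −μ + z·σ = −(0.11%) + 1.379 × 1.48% = 1.931%.
On $75,000,000: 0.01931 × $75,000,000 = $1,448,250.

$1,448,000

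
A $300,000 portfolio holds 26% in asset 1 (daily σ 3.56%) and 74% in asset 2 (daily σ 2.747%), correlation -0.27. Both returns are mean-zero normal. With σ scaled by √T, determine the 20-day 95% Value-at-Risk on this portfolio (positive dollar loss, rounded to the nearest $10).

$43,990

σ_p = √(0.26²·3.56² + 0.74²·2.747² + 2·-0.27·0.26·0.74·3.56·2.747) = 1.993%.
σ_{20d} = 1.993% × √20 = 8.913%.
z(95%) = 1.645.
VaR = 1.645 × 8.913% = 14.662%; on $300,000 that is $43,986.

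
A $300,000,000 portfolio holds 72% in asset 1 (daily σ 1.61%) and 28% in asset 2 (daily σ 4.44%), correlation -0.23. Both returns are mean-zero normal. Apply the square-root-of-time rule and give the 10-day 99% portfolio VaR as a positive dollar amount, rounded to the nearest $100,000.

$32,900,000

σ_p = √(0.72²·1.61² + 0.28²·4.44² + 2·-0.23·0.72·0.28·1.61·4.44) = 1.492%.
σ_{10d} = 1.492% × √10 = 4.718%.
z(99%) = 2.326.
VaR = 2.326 × 4.718% = 10.974%; on $300,000,000 that is $32,922,000.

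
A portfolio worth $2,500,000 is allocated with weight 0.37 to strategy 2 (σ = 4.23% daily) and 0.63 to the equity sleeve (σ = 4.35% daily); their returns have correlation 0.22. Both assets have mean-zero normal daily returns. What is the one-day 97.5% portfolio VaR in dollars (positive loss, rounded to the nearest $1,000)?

σ_p² = 0.37²·4.23² + 0.63²·4.35² + 2·0.22·0.37·0.63·4.23·4.35 = 11.8471 (%²).
σ_p = √11.8471 = 3.442%.
At 97.5%, z = 1.960.
VaR = 1.960 × 3.442% = 6.746%; on $2,500,000 that is $168,650.

$169,000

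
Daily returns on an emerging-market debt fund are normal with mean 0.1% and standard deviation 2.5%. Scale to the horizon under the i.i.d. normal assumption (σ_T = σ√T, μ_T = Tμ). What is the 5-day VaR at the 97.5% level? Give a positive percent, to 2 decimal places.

At 97.5%, z = 1.960.
σ_{5d} = 2.5% × √5 = 5.590%; μ_{5d} = 5 × 0.1% = 0.500%.
VaR = −(0.500%) + 1.960 × 5.590% = 10.456%.

10.46%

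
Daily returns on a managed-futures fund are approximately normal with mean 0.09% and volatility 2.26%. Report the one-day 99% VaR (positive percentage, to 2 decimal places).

At 99% one-sided, z = 2.326.
VaR = −μ + z·σ = −(0.09%) + 2.326 × 2.26% = 5.167%.

5.17%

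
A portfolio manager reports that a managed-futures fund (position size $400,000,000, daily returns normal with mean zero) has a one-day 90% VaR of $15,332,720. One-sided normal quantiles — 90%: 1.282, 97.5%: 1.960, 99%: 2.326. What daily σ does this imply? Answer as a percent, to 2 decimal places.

2.99%

VaR as a fraction: $15,332,720 / $400,000,000 = 3.833%.
σ = VaR / z = 3.833% / 1.282 = 2.990%.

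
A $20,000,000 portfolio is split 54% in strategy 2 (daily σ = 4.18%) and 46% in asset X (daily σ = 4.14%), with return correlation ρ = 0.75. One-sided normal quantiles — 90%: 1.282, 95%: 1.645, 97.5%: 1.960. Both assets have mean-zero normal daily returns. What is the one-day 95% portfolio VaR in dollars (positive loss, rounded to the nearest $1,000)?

$1,281,000

σ_p² = 0.54²·4.18² + 0.46²·4.14² + 2·0.75·0.54·0.46·4.18·4.14 = 15.1696 (%²).
σ_p = √15.1696 = 3.895%.
VaR = 1.645 × 3.895% = 6.407%; on $20,000,000 that is $1,281,400.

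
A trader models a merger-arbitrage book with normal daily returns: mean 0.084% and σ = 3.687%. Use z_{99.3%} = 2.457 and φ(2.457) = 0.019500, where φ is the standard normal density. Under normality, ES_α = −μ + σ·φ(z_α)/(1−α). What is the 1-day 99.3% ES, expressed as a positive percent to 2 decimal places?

Tail multiplier: φ(z)/(1−α) = 0.019500 / 0.007 = 2.786.
ES = −(0.084%) + 3.687% × 2.786 = 10.188%.

10.19%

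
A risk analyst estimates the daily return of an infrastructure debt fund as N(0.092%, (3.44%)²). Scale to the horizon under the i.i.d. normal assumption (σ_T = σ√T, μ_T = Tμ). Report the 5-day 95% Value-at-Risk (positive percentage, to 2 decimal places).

12.19%

At 95%, z = 1.645.
σ_{5d} = 3.44% × √5 = 7.692%; μ_{5d} = 5 × 0.092% = 0.460%.
VaR = −(0.460%) + 1.645 × 7.692% = 12.193%.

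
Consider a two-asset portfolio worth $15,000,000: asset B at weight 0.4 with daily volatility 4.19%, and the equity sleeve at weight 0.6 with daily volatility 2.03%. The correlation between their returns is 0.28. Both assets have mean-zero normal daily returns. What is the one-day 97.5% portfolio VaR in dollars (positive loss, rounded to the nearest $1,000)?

σ_p² = 0.4²·4.19² + 0.6²·2.03² + 2·0.28·0.4·0.6·4.19·2.03 = 5.4357 (%²).
σ_p = √5.4357 = 2.331%.
At 97.5%, z = 1.960.
VaR = 1.960 × 2.331% = 4.569%; on $15,000,000 that is $685,350.

$685,000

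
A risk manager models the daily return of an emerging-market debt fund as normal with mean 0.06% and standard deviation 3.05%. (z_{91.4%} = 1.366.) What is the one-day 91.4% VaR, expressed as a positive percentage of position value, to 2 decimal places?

4.11%

VaR = −μ + z·σ = −(0.06%) + 1.366 × 3.05% = 4.106%.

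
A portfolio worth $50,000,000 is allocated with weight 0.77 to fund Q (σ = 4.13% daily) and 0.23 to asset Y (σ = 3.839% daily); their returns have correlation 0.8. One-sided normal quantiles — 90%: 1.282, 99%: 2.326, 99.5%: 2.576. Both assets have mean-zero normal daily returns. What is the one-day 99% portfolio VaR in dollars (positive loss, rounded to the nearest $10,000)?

σ_p² = 0.77²·4.13² + 0.23²·3.839² + 2·0.8·0.77·0.23·4.13·3.839 = 15.3854 (%²).
σ_p = √15.3854 = 3.922%.
VaR = 2.326 × 3.922% = 9.123%; on $50,000,000 that is $4,561,500.

$4,560,000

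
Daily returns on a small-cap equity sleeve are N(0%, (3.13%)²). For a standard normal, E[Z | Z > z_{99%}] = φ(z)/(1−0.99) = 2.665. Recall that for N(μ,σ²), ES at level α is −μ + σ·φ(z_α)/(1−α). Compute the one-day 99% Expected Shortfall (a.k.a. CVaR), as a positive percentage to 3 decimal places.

ES = 3.13% × 2.665 = 8.341%.

8.341%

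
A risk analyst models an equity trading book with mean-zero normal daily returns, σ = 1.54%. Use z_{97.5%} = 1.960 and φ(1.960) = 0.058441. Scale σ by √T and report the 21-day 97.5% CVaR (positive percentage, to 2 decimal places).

σ_{21d} = 1.54% × √21 = 7.057%.
ES multiplier = φ(z)/(1−α) = 0.058441/0.025 = 2.338.
ES = 7.057% × 2.338 = 16.499%.

16.50%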